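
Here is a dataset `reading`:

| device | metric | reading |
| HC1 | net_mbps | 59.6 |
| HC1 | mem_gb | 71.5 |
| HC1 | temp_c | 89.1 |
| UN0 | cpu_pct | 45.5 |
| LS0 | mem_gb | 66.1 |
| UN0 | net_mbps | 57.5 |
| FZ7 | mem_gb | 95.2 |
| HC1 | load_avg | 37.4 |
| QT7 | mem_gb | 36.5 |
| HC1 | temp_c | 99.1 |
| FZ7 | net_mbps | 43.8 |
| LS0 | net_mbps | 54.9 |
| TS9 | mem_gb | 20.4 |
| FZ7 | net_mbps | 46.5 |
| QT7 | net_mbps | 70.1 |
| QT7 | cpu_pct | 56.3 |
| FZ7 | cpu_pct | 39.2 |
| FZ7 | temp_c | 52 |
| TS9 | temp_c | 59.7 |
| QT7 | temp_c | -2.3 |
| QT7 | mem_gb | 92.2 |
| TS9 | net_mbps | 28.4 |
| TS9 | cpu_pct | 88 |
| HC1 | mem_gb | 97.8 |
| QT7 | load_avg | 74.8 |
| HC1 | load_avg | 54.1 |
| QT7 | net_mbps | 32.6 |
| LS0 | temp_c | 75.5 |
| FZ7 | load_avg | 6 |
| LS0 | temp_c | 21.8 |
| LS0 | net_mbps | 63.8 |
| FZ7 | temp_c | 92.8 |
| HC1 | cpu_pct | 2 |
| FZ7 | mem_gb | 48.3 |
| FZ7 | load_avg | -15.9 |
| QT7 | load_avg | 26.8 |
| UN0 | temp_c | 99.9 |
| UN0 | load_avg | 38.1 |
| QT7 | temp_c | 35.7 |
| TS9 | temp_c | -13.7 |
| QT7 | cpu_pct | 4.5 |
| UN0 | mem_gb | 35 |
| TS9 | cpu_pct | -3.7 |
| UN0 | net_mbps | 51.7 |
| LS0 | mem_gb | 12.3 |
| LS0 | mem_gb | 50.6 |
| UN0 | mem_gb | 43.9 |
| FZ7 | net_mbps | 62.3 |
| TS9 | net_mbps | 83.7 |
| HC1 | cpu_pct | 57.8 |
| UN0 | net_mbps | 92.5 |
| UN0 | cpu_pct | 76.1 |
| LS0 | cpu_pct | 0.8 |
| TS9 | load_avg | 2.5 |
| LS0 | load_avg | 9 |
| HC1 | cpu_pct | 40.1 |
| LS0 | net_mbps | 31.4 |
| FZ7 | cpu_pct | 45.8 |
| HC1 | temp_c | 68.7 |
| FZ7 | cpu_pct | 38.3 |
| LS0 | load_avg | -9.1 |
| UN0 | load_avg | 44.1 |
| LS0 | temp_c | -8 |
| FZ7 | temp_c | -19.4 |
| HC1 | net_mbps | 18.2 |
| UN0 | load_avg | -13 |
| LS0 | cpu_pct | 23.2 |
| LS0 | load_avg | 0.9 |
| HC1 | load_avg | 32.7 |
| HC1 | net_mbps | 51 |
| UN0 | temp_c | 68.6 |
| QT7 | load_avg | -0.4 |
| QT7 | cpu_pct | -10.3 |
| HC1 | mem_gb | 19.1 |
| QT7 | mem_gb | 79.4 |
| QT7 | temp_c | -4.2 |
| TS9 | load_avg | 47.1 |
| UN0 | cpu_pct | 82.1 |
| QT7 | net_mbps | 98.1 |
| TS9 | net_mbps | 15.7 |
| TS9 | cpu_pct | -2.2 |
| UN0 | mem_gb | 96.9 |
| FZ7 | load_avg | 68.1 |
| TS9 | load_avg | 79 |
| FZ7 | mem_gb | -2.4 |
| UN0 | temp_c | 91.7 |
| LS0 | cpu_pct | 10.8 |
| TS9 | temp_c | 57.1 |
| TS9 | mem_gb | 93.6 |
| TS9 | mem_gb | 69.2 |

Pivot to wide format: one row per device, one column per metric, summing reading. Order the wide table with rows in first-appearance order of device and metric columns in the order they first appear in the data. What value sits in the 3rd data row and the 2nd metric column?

With rows in first-appearance order of device, row 3 is device=LS0. metric columns in first-appearance order: net_mbps, mem_gb, temp_c, cpu_pct, load_avg; column 2 is mem_gb.
Long rows with device=LS0, metric=mem_gb: 66.1 + 12.3 + 50.6 = 129.

129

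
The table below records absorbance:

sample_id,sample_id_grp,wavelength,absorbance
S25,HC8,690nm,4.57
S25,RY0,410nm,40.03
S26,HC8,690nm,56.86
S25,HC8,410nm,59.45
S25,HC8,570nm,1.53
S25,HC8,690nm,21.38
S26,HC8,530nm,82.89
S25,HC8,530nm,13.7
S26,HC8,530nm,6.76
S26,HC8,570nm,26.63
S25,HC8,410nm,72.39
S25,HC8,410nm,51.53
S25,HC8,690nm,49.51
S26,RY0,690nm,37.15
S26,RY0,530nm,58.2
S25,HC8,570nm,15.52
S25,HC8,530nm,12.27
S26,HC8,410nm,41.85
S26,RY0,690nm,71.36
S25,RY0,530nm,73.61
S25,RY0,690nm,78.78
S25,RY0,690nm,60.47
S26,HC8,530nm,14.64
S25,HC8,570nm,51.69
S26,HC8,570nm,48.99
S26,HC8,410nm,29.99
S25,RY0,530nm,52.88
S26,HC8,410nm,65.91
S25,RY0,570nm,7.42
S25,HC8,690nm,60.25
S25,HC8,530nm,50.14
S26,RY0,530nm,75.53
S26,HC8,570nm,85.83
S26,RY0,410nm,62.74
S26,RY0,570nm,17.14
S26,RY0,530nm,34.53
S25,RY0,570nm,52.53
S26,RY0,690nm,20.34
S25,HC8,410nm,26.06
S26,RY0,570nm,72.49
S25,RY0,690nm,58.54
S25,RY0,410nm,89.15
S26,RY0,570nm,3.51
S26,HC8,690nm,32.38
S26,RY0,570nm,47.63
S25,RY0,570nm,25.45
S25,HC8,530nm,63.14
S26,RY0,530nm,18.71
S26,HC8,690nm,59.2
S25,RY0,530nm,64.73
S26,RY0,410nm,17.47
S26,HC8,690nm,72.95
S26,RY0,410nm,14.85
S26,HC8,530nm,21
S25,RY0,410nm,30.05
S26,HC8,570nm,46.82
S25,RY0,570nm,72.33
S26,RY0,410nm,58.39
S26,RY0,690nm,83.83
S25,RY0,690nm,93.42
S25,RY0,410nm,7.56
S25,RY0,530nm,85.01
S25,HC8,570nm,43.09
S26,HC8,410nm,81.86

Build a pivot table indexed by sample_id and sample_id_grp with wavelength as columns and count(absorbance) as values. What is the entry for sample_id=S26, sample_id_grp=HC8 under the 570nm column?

Rows with sample_id=S26, sample_id_grp=HC8 and wavelength=570nm: absorbance values are 26.63, 48.99, 85.83, 46.82.
4 rows match — count = 4.

4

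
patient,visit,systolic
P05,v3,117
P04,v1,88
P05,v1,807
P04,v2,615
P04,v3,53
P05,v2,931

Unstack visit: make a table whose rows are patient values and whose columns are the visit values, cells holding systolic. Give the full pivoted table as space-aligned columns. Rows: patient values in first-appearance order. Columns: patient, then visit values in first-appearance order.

patient  v3   v1   v2 
P05      117  807  931
P04      53   88   615

Columns: patient plus the 3 distinct visit values (v3, v1, v2).
For example, row P05 column v3 takes systolic=117 from the long row (P05, v3).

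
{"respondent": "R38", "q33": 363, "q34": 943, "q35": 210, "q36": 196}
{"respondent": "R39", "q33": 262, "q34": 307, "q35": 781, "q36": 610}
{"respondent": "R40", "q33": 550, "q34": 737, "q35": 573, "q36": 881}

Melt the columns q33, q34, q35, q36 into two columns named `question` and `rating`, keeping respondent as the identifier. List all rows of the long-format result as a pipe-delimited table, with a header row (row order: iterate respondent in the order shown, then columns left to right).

Each (respondent, column) pair becomes one row: 3 × 4 = 12 rows.
For example, (R38, q33) → rating=363.

| respondent | question | rating |
| R38 | q33 | 363 |
| R38 | q34 | 943 |
| R38 | q35 | 210 |
| R38 | q36 | 196 |
| R39 | q33 | 262 |
| R39 | q34 | 307 |
| R39 | q35 | 781 |
| R39 | q36 | 610 |
| R40 | q33 | 550 |
| R40 | q34 | 737 |
| R40 | q35 | 573 |
| R40 | q36 | 881 |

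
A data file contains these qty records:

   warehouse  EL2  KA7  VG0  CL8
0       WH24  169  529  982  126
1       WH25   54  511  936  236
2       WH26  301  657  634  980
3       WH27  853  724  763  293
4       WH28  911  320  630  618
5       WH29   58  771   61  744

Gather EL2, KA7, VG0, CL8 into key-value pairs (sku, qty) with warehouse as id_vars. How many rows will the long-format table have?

6 warehouse values × 4 melted columns = 24 rows.

24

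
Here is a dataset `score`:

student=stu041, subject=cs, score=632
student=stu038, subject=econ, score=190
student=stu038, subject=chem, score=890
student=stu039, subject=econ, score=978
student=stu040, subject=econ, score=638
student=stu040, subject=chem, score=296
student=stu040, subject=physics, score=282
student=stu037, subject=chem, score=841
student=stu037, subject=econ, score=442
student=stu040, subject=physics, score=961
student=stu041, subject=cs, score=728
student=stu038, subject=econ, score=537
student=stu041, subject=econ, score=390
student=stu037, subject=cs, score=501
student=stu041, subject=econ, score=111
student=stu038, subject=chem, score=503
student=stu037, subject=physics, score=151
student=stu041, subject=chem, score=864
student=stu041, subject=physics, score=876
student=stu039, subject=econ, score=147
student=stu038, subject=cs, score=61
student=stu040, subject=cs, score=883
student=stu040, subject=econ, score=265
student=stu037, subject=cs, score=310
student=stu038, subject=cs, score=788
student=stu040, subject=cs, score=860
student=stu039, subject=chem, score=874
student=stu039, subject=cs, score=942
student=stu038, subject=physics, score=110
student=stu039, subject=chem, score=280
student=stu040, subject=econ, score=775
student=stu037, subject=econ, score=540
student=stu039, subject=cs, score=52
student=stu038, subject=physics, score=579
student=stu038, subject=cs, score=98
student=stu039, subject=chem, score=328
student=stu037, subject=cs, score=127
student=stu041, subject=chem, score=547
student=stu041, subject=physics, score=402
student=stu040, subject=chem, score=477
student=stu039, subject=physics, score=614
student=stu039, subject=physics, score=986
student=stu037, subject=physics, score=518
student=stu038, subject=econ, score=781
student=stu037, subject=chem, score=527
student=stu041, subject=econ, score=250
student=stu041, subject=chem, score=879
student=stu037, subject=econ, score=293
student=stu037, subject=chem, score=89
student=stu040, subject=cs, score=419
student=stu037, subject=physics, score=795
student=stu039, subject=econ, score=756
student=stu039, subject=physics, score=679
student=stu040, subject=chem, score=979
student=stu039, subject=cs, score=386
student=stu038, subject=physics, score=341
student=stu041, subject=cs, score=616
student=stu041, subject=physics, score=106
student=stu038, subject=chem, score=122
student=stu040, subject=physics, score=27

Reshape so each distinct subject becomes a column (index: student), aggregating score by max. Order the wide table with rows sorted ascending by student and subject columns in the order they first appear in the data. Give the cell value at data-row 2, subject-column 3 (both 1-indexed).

With rows sorted ascending by student, row 2 is student=stu038. subject columns in first-appearance order: cs, econ, chem, physics; column 3 is chem.
Long rows with student=stu038, subject=chem: max(890, 503, 122) = 890.

890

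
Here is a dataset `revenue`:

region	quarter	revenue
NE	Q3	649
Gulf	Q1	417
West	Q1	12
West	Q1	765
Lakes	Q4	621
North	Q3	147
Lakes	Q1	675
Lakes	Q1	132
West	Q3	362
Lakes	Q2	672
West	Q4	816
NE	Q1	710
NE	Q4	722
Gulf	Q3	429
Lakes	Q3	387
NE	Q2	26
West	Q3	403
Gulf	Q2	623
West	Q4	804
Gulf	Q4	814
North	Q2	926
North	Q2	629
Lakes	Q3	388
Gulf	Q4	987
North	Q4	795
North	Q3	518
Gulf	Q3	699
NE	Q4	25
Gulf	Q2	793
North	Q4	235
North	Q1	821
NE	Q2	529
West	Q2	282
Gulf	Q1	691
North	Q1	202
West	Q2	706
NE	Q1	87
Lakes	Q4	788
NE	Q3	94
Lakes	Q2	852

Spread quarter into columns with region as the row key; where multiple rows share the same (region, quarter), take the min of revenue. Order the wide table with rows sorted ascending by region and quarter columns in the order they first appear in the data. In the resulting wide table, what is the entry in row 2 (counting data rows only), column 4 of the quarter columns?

With rows sorted ascending by region, row 2 is region=Lakes. quarter columns in first-appearance order: Q3, Q1, Q4, Q2; column 4 is Q2.
Long rows with region=Lakes, quarter=Q2: min(672, 852) = 672.

672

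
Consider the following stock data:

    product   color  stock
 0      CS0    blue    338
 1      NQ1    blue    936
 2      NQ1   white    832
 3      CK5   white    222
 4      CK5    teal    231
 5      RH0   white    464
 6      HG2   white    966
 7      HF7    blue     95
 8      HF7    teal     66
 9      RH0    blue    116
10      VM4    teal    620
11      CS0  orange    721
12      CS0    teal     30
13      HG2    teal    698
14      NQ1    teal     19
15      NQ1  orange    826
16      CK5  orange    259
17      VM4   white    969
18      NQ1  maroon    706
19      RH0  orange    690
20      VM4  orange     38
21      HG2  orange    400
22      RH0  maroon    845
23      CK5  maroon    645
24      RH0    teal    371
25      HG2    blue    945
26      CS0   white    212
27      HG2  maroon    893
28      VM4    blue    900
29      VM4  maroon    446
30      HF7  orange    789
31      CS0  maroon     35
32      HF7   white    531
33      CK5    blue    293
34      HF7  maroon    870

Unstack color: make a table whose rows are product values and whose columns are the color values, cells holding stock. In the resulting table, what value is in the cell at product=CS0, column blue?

Wide layout: rows indexed by product, columns are the 5 distinct color values (blue, white, teal, orange, maroon).
Cell (product=CS0, color=blue) draws from the long row where product=CS0 and color=blue, which has stock=338.

338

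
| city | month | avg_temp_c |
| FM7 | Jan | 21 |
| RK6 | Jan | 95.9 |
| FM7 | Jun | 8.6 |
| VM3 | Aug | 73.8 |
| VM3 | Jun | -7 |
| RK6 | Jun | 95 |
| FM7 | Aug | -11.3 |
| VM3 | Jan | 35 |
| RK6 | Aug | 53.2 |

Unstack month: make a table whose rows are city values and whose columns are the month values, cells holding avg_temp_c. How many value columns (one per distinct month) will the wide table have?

3 distinct month values: Jun, Jan, Aug.

3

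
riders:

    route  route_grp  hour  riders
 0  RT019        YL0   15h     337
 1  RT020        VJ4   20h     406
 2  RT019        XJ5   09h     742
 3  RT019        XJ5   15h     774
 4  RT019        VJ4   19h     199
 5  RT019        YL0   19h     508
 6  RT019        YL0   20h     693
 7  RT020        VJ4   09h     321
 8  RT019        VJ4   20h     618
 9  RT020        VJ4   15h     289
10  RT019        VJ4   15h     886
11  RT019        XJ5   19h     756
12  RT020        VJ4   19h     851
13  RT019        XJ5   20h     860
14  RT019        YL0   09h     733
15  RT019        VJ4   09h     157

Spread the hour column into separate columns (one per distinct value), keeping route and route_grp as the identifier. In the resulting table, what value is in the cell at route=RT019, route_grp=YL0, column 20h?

Wide layout: rows indexed by route and route_grp, columns are the 4 distinct hour values (15h, 20h, 09h, 19h).
Cell (route=RT019, route_grp=YL0, hour=20h) draws from the long row where route=RT019, route_grp=YL0 and hour=20h, which has riders=693.

693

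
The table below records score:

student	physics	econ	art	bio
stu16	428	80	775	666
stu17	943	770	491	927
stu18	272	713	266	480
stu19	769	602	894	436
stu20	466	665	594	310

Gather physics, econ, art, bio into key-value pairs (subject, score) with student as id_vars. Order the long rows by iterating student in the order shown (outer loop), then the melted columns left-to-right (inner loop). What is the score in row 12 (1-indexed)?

20 rows total (5 × 4). Row 12: index ⌊(12-1)/4⌋ = 2 into student → stu18; (12-1) mod 4 = 3 into the melted columns → bio.
So row 12 is (stu18, bio, 480); score = 480.

480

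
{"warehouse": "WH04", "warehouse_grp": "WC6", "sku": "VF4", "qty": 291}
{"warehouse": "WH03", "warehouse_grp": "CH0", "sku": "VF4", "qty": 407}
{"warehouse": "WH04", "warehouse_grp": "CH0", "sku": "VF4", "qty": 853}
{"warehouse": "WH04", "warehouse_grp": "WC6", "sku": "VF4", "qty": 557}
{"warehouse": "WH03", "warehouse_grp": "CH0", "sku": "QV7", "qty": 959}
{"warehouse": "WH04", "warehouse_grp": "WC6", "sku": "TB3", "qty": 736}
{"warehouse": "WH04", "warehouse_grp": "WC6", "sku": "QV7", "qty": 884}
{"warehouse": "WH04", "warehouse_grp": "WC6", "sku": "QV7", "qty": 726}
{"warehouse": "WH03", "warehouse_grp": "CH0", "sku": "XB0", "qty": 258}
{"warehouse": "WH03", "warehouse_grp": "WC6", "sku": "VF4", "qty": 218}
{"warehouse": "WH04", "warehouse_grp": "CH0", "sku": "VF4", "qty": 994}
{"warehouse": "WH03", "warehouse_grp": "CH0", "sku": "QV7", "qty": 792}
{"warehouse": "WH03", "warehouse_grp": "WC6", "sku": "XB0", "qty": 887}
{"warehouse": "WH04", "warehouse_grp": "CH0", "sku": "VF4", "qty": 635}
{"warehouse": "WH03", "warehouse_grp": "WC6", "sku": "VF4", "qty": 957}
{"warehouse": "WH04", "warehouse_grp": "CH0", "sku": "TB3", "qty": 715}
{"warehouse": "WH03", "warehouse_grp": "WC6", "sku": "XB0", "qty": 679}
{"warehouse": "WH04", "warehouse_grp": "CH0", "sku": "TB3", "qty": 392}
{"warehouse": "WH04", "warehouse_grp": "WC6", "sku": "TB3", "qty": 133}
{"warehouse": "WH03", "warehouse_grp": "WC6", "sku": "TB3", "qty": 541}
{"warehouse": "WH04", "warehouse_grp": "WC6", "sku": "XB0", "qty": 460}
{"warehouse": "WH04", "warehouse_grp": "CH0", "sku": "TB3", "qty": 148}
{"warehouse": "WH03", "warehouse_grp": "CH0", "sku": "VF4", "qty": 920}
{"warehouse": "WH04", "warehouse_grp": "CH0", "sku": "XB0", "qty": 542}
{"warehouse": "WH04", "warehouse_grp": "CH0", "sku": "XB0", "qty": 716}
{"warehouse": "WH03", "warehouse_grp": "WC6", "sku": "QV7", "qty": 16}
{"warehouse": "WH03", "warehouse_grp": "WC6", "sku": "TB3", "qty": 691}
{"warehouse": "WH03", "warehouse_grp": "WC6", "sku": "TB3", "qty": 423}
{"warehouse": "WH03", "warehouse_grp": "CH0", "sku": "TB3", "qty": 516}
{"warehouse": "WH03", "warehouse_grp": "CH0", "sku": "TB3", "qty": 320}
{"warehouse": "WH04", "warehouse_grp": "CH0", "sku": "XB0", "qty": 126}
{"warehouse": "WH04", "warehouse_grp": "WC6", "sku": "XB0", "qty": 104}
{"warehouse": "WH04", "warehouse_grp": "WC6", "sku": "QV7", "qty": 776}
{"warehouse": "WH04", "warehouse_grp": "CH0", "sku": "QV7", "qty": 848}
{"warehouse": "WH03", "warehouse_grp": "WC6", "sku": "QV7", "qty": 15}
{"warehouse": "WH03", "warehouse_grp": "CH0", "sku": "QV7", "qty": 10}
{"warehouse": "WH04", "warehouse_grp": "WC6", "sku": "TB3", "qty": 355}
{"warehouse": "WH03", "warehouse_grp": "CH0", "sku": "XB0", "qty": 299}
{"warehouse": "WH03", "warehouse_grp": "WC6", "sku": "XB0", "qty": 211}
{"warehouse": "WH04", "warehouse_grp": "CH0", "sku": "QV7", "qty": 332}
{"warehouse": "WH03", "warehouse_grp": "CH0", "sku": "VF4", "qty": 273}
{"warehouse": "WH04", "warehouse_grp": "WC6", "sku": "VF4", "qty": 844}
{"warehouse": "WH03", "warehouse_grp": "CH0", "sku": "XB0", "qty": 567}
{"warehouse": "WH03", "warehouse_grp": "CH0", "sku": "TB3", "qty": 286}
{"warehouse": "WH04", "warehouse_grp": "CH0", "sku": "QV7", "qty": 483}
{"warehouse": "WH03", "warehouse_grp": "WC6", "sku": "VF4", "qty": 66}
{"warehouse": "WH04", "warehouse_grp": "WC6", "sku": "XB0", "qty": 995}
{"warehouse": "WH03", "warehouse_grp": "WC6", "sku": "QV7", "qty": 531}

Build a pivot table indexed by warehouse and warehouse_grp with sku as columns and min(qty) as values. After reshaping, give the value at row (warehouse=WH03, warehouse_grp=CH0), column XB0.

Rows with warehouse=WH03, warehouse_grp=CH0 and sku=XB0: qty values are 258, 299, 567.
min(258, 299, 567) = 258.

258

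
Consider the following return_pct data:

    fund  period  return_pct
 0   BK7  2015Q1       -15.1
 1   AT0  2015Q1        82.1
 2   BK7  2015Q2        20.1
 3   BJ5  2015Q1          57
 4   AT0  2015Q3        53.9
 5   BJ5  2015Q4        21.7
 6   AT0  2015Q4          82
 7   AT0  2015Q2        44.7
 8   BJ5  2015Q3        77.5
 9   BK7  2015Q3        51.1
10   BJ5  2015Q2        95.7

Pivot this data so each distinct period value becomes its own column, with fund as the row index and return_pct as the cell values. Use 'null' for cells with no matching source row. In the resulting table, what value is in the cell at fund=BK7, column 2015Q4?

No long-format row has fund=BK7 and period=2015Q4, so the cell is null.

null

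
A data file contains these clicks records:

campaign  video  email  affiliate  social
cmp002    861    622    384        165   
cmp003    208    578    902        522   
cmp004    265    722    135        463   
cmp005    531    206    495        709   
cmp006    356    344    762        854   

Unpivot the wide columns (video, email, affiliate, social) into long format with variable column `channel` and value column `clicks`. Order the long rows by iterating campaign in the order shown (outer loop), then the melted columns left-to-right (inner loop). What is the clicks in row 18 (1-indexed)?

20 rows total (5 × 4). Row 18: index ⌊(18-1)/4⌋ = 4 into campaign → cmp006; (18-1) mod 4 = 1 into the melted columns → email.
So row 18 is (cmp006, email, 344); clicks = 344.

344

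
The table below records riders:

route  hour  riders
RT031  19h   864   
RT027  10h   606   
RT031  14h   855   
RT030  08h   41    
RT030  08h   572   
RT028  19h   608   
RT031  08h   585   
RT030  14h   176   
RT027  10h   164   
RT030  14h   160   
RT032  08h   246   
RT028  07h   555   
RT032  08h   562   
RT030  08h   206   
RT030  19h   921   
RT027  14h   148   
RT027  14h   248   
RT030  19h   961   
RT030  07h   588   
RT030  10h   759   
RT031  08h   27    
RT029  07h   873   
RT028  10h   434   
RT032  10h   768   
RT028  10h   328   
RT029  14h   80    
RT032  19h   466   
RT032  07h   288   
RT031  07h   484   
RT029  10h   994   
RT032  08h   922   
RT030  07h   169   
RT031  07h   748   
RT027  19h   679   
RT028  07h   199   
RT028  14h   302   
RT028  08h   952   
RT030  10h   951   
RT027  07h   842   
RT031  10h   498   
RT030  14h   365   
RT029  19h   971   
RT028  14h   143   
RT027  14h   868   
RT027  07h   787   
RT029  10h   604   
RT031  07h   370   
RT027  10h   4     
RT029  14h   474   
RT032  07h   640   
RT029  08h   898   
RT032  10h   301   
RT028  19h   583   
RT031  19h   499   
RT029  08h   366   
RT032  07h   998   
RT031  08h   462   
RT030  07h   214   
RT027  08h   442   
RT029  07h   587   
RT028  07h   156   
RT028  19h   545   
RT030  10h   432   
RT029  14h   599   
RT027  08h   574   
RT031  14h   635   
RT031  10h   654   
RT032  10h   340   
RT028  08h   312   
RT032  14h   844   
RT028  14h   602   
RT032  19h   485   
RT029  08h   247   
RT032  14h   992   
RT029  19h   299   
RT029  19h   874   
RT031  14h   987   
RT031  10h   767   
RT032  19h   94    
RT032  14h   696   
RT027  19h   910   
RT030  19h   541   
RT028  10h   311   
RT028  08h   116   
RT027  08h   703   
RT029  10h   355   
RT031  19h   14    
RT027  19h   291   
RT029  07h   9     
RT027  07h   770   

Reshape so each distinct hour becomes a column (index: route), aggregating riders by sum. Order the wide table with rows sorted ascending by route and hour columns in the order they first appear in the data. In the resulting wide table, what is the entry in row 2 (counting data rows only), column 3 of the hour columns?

1047

With rows sorted ascending by route, row 2 is route=RT028. hour columns in first-appearance order: 19h, 10h, 14h, 08h, 07h; column 3 is 14h.
Long rows with route=RT028, hour=14h: 302 + 143 + 602 = 1047.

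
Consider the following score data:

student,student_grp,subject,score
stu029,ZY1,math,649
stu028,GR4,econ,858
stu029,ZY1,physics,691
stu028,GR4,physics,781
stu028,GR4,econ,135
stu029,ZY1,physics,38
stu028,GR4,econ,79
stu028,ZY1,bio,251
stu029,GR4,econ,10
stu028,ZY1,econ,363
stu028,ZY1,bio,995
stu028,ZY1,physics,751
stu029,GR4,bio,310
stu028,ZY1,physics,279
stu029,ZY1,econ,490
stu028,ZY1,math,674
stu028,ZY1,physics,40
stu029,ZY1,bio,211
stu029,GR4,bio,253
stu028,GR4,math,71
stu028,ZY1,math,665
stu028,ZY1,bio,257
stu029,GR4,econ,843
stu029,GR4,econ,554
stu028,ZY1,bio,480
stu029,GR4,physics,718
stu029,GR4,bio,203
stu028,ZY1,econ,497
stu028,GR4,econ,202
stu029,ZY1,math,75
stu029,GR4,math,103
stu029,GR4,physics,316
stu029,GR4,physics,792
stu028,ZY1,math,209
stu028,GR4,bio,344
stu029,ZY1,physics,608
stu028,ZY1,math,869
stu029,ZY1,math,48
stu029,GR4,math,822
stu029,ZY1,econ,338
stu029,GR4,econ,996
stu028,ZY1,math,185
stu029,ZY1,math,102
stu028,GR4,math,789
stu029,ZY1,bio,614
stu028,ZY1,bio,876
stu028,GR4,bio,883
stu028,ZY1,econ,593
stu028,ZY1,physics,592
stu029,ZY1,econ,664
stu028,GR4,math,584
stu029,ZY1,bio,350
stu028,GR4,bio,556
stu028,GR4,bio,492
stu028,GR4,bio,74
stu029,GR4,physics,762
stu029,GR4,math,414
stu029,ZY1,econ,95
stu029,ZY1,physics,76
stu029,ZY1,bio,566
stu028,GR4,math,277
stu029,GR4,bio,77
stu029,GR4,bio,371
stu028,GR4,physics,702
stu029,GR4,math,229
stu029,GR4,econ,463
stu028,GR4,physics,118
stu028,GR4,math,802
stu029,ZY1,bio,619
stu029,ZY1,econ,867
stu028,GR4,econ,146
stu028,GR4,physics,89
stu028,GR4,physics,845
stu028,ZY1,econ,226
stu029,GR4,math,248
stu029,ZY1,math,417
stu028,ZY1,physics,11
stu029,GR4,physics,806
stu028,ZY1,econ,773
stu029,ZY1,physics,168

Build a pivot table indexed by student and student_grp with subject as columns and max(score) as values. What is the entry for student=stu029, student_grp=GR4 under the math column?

Rows with student=stu029, student_grp=GR4 and subject=math: score values are 103, 822, 414, 229, 248.
max(103, 822, 414, 229, 248) = 822.

822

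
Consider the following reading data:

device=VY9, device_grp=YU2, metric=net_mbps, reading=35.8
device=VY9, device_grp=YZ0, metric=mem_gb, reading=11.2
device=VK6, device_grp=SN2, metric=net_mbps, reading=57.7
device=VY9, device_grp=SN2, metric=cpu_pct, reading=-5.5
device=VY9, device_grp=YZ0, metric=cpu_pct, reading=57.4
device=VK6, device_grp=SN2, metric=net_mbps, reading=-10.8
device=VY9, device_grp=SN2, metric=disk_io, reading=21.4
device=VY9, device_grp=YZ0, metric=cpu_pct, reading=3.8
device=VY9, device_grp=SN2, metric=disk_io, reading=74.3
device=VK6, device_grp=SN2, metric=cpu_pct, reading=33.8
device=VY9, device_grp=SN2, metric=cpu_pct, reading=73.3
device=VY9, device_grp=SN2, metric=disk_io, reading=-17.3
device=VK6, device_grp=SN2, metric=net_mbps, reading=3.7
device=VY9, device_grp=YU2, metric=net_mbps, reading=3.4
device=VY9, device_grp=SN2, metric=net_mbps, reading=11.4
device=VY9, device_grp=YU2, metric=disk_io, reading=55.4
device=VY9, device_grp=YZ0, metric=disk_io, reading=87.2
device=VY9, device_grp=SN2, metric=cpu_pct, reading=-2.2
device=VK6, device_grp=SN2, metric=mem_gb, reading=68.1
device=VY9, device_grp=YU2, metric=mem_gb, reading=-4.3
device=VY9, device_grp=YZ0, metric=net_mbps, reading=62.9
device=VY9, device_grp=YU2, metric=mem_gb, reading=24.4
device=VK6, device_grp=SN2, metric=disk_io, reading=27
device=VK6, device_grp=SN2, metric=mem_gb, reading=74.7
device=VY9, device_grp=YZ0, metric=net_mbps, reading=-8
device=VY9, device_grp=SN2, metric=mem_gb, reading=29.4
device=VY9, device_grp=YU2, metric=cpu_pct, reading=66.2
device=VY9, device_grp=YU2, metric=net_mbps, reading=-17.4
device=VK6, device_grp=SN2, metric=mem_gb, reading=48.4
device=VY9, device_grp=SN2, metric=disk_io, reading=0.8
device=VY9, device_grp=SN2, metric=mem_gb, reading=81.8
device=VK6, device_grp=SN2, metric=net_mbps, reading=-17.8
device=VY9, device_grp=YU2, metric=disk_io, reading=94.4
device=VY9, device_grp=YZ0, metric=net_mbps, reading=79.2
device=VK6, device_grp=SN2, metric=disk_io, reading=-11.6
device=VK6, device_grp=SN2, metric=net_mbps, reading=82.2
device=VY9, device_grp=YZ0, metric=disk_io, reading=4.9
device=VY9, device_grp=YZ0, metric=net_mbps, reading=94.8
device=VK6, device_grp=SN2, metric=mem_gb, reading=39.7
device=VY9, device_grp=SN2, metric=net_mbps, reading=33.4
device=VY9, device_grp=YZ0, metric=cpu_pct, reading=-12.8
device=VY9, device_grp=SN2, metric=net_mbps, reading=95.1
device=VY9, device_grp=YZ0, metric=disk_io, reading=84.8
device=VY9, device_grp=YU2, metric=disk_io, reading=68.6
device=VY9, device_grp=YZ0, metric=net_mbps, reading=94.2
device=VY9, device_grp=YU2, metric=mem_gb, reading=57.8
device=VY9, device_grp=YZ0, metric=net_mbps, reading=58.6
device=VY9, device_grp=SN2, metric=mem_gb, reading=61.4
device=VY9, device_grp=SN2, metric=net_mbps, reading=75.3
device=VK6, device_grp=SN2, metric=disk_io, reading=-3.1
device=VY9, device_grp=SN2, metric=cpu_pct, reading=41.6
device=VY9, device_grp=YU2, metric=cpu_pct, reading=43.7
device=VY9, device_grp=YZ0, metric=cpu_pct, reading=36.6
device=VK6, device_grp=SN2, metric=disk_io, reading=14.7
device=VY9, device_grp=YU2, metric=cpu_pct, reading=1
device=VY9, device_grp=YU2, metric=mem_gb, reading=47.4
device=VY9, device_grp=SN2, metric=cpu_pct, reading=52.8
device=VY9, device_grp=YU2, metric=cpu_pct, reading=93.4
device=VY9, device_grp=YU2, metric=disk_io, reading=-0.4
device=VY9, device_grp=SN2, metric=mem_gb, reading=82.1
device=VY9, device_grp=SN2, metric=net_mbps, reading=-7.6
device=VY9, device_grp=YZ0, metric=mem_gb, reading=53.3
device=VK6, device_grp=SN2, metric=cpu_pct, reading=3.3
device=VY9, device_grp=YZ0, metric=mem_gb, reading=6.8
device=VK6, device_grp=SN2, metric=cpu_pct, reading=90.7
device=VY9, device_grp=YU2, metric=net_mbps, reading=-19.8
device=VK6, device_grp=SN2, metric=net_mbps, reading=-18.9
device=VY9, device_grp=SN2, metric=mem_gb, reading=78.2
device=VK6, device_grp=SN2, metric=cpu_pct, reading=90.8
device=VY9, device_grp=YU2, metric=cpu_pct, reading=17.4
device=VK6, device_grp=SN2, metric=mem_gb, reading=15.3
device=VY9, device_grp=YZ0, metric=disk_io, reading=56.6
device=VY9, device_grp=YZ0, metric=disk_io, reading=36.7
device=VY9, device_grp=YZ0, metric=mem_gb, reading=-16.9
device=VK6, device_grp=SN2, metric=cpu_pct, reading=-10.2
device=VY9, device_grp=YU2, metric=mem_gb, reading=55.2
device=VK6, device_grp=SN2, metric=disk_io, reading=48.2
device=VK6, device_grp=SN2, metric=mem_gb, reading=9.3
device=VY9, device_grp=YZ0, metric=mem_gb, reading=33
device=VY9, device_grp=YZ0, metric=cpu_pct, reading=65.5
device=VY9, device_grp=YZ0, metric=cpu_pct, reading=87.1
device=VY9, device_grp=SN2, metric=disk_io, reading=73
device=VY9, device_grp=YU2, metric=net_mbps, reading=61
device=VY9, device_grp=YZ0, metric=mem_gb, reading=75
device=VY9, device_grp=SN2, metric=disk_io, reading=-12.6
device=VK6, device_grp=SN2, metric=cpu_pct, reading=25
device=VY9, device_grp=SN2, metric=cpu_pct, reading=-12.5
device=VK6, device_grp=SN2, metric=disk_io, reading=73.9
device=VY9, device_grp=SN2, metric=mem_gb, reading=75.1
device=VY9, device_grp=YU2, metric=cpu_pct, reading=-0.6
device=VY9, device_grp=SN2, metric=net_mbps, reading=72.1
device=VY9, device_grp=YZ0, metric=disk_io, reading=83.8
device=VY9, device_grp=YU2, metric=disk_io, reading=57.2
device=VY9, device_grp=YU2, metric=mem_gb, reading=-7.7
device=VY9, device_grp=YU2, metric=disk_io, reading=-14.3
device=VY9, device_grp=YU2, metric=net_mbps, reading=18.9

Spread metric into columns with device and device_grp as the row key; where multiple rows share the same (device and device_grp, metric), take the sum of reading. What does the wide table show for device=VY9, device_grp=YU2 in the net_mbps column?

81.9

Rows with device=VY9, device_grp=YU2 and metric=net_mbps: reading values are 35.8, 3.4, -17.4, -19.8, 61, 18.9.
35.8 + 3.4 + -17.4 + -19.8 + 61 + 18.9 = 81.9.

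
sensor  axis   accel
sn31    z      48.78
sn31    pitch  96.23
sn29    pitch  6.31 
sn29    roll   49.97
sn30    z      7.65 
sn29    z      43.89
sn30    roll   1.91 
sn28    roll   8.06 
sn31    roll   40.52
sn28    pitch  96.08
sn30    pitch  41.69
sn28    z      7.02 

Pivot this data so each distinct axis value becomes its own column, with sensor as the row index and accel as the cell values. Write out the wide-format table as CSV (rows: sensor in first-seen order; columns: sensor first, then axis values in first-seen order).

Columns: sensor plus the 3 distinct axis values (z, pitch, roll).
For example, row sn31 column z takes accel=48.78 from the long row (sn31, z).

sensor,z,pitch,roll
sn31,48.78,96.23,40.52
sn29,43.89,6.31,49.97
sn30,7.65,41.69,1.91
sn28,7.02,96.08,8.06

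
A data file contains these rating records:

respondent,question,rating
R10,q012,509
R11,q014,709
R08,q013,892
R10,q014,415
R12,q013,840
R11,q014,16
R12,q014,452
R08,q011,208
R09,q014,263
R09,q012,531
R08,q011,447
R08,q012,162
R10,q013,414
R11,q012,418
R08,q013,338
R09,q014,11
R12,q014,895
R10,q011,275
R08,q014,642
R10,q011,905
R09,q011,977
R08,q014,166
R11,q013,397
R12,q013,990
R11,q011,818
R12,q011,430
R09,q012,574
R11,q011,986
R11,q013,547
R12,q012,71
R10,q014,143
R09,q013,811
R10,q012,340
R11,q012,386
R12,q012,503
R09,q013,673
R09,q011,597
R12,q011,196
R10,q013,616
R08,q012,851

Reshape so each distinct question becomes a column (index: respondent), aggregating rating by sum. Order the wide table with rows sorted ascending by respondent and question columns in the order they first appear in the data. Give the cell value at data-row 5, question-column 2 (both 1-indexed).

With rows sorted ascending by respondent, row 5 is respondent=R12. question columns in first-appearance order: q012, q014, q013, q011; column 2 is q014.
Long rows with respondent=R12, question=q014: 452 + 895 = 1347.

1347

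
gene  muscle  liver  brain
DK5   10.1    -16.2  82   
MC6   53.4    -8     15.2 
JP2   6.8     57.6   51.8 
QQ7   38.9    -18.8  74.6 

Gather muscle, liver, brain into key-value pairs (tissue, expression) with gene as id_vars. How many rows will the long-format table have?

4 gene values × 3 melted columns = 12 rows.

12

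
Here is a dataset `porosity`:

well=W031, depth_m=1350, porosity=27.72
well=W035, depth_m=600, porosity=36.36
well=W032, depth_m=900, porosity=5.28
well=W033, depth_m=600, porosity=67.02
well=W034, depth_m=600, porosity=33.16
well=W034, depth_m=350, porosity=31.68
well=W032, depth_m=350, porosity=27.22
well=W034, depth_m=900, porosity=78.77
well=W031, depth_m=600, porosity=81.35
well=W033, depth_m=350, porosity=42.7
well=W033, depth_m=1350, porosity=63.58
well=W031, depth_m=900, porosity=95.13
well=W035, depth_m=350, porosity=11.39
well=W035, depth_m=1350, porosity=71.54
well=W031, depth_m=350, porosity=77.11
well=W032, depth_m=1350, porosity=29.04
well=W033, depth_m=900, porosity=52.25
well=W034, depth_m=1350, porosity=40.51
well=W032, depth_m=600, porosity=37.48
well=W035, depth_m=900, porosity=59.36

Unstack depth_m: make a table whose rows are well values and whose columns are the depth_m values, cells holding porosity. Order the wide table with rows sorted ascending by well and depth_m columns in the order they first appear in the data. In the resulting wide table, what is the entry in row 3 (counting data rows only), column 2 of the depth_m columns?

67.02

With rows sorted ascending by well, row 3 is well=W033. depth_m columns in first-appearance order: 1350, 600, 900, 350; column 2 is 600.
Long rows with well=W033, depth_m=600: porosity = 67.02.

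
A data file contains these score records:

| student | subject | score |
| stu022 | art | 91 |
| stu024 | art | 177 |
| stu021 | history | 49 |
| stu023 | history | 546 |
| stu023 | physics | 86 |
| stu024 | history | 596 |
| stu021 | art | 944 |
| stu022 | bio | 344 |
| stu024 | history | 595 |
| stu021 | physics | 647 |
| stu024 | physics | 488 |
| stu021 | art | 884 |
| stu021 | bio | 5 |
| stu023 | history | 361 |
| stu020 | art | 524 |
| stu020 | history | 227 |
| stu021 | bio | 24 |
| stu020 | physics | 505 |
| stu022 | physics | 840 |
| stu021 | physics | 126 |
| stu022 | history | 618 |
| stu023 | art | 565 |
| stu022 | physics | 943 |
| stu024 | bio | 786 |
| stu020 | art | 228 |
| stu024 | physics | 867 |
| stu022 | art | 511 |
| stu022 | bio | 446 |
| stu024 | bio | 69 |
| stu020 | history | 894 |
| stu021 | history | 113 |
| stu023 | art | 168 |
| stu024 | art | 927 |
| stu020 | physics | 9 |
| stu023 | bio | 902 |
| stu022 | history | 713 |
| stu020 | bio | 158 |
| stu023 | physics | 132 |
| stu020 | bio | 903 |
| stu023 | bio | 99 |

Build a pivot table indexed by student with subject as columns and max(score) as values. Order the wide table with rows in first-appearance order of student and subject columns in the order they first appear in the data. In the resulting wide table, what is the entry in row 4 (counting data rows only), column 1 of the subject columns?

565

With rows in first-appearance order of student, row 4 is student=stu023. subject columns in first-appearance order: art, history, physics, bio; column 1 is art.
Long rows with student=stu023, subject=art: max(565, 168) = 565.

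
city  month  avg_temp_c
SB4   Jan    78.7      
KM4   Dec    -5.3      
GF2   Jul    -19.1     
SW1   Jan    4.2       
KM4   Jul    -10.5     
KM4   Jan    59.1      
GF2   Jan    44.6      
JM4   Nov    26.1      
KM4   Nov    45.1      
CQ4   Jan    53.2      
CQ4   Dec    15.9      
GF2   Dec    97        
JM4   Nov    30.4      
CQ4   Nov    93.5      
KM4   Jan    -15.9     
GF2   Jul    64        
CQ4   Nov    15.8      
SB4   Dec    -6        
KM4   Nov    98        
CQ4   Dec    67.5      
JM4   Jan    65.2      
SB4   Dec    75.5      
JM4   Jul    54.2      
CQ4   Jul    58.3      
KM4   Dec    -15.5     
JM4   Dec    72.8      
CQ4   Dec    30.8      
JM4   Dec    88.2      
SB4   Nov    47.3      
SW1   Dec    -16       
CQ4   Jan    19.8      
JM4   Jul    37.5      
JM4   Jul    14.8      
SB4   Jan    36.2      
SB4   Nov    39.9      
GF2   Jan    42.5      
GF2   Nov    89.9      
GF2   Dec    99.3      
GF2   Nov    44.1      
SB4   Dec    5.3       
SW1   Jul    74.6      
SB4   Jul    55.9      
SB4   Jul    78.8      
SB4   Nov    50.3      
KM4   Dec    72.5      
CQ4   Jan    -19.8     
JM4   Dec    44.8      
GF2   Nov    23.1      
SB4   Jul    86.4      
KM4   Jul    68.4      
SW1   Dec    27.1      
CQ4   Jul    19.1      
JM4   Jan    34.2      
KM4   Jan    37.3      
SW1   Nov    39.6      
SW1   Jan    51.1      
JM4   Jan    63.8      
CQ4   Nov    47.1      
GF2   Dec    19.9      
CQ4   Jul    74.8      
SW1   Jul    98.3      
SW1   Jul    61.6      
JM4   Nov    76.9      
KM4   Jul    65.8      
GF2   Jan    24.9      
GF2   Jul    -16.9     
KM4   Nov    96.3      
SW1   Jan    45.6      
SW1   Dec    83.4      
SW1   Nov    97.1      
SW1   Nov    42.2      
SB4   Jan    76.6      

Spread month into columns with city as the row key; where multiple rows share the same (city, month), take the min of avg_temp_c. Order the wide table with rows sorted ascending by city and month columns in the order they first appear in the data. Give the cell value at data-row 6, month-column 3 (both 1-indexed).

With rows sorted ascending by city, row 6 is city=SW1. month columns in first-appearance order: Jan, Dec, Jul, Nov; column 3 is Jul.
Long rows with city=SW1, month=Jul: min(74.6, 98.3, 61.6) = 61.6.

61.6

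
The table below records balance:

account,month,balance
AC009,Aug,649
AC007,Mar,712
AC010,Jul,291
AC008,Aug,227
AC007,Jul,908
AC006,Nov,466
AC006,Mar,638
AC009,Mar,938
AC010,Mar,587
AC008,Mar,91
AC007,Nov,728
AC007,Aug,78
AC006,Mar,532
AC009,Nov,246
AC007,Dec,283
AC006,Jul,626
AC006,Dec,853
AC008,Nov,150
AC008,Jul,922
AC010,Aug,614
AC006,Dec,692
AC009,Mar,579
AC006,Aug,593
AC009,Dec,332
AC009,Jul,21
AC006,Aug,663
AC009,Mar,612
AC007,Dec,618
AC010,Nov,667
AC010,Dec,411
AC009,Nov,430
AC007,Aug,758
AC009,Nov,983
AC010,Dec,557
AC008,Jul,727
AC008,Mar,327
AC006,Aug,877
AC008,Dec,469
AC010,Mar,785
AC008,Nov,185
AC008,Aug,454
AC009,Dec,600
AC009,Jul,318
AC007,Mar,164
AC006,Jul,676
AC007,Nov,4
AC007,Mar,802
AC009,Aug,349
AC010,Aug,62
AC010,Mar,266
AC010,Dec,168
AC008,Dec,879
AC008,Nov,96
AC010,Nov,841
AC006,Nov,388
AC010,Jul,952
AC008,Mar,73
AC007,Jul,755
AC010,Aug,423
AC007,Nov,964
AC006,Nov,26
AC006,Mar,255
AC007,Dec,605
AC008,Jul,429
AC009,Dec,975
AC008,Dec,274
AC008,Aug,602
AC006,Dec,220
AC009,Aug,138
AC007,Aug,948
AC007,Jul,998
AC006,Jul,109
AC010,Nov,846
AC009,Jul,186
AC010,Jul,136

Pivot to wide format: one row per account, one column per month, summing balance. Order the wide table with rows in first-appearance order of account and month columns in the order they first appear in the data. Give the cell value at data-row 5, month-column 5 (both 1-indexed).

With rows in first-appearance order of account, row 5 is account=AC006. month columns in first-appearance order: Aug, Mar, Jul, Nov, Dec; column 5 is Dec.
Long rows with account=AC006, month=Dec: 853 + 692 + 220 = 1765.

1765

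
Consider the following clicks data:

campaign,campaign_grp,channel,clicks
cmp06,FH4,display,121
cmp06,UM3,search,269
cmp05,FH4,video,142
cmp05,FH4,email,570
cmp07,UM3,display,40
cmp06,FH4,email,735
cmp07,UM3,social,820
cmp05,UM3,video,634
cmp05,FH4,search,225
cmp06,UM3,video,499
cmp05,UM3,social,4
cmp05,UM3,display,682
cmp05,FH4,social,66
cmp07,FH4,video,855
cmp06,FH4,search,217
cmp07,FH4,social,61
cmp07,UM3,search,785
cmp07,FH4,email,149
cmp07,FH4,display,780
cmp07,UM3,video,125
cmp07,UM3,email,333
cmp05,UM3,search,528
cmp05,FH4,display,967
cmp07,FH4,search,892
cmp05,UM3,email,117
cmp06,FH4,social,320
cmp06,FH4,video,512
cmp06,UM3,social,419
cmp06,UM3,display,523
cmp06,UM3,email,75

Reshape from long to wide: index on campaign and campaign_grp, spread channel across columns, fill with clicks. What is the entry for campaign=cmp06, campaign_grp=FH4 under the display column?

121

Wide layout: rows indexed by campaign and campaign_grp, columns are the 5 distinct channel values (display, search, video, email, social).
Cell (campaign=cmp06, campaign_grp=FH4, channel=display) draws from the long row where campaign=cmp06, campaign_grp=FH4 and channel=display, which has clicks=121.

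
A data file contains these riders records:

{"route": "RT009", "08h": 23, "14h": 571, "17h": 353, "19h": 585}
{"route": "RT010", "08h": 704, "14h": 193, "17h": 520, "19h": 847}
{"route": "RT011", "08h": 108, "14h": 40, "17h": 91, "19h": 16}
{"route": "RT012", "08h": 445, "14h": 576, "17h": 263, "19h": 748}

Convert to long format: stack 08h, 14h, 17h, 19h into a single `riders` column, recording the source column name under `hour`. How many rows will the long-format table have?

4 route values × 4 melted columns = 16 rows.

16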